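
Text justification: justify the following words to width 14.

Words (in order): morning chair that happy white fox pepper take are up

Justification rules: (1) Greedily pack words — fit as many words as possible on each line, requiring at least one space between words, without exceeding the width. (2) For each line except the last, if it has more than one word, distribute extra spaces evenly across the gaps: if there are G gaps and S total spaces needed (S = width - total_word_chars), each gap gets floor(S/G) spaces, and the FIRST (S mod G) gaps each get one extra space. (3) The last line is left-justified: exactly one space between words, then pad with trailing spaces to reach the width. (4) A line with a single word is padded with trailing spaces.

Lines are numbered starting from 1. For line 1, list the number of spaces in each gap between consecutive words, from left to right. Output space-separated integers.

Line 1: ['morning', 'chair'] (min_width=13, slack=1)
Line 2: ['that', 'happy'] (min_width=10, slack=4)
Line 3: ['white', 'fox'] (min_width=9, slack=5)
Line 4: ['pepper', 'take'] (min_width=11, slack=3)
Line 5: ['are', 'up'] (min_width=6, slack=8)

Answer: 2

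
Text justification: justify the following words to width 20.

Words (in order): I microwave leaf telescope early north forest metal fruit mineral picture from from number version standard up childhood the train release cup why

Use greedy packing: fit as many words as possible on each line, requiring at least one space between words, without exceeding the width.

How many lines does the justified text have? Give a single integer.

Answer: 9

Derivation:
Line 1: ['I', 'microwave', 'leaf'] (min_width=16, slack=4)
Line 2: ['telescope', 'early'] (min_width=15, slack=5)
Line 3: ['north', 'forest', 'metal'] (min_width=18, slack=2)
Line 4: ['fruit', 'mineral'] (min_width=13, slack=7)
Line 5: ['picture', 'from', 'from'] (min_width=17, slack=3)
Line 6: ['number', 'version'] (min_width=14, slack=6)
Line 7: ['standard', 'up'] (min_width=11, slack=9)
Line 8: ['childhood', 'the', 'train'] (min_width=19, slack=1)
Line 9: ['release', 'cup', 'why'] (min_width=15, slack=5)
Total lines: 9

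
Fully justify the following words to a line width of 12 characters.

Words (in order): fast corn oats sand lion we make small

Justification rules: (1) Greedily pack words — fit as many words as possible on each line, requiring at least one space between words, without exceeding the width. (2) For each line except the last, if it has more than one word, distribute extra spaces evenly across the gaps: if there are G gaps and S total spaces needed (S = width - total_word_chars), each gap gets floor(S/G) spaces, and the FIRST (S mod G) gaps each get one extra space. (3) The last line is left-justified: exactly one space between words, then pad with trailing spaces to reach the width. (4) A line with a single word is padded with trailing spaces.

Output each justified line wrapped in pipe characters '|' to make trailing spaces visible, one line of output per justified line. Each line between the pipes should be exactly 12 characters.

Answer: |fast    corn|
|oats    sand|
|lion we make|
|small       |

Derivation:
Line 1: ['fast', 'corn'] (min_width=9, slack=3)
Line 2: ['oats', 'sand'] (min_width=9, slack=3)
Line 3: ['lion', 'we', 'make'] (min_width=12, slack=0)
Line 4: ['small'] (min_width=5, slack=7)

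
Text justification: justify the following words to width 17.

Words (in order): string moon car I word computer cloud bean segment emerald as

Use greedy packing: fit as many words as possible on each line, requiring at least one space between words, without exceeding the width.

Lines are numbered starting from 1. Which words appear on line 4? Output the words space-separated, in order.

Line 1: ['string', 'moon', 'car', 'I'] (min_width=17, slack=0)
Line 2: ['word', 'computer'] (min_width=13, slack=4)
Line 3: ['cloud', 'bean'] (min_width=10, slack=7)
Line 4: ['segment', 'emerald'] (min_width=15, slack=2)
Line 5: ['as'] (min_width=2, slack=15)

Answer: segment emerald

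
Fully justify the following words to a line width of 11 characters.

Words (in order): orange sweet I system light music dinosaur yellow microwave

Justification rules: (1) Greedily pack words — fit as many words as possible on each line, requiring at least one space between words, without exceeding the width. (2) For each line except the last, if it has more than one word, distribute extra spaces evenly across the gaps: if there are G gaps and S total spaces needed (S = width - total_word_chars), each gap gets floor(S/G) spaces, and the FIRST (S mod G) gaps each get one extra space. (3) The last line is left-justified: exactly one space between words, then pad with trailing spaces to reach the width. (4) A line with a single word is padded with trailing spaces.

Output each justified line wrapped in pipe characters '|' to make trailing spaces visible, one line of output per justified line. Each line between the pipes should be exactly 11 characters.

Line 1: ['orange'] (min_width=6, slack=5)
Line 2: ['sweet', 'I'] (min_width=7, slack=4)
Line 3: ['system'] (min_width=6, slack=5)
Line 4: ['light', 'music'] (min_width=11, slack=0)
Line 5: ['dinosaur'] (min_width=8, slack=3)
Line 6: ['yellow'] (min_width=6, slack=5)
Line 7: ['microwave'] (min_width=9, slack=2)

Answer: |orange     |
|sweet     I|
|system     |
|light music|
|dinosaur   |
|yellow     |
|microwave  |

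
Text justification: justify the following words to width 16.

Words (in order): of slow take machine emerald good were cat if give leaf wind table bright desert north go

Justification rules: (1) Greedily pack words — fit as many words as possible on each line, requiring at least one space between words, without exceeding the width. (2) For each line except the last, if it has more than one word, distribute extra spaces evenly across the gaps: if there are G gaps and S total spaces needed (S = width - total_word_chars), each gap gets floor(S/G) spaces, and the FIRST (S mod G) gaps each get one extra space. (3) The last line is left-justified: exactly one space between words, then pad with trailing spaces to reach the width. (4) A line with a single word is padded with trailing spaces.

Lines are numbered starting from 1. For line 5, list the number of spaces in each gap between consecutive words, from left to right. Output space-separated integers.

Answer: 5

Derivation:
Line 1: ['of', 'slow', 'take'] (min_width=12, slack=4)
Line 2: ['machine', 'emerald'] (min_width=15, slack=1)
Line 3: ['good', 'were', 'cat', 'if'] (min_width=16, slack=0)
Line 4: ['give', 'leaf', 'wind'] (min_width=14, slack=2)
Line 5: ['table', 'bright'] (min_width=12, slack=4)
Line 6: ['desert', 'north', 'go'] (min_width=15, slack=1)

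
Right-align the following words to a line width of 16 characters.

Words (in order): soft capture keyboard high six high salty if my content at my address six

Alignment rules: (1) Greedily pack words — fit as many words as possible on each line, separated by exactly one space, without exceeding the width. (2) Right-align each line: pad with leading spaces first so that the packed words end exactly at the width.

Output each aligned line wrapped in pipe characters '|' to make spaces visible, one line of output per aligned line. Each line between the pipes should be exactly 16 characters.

Line 1: ['soft', 'capture'] (min_width=12, slack=4)
Line 2: ['keyboard', 'high'] (min_width=13, slack=3)
Line 3: ['six', 'high', 'salty'] (min_width=14, slack=2)
Line 4: ['if', 'my', 'content', 'at'] (min_width=16, slack=0)
Line 5: ['my', 'address', 'six'] (min_width=14, slack=2)

Answer: |    soft capture|
|   keyboard high|
|  six high salty|
|if my content at|
|  my address six|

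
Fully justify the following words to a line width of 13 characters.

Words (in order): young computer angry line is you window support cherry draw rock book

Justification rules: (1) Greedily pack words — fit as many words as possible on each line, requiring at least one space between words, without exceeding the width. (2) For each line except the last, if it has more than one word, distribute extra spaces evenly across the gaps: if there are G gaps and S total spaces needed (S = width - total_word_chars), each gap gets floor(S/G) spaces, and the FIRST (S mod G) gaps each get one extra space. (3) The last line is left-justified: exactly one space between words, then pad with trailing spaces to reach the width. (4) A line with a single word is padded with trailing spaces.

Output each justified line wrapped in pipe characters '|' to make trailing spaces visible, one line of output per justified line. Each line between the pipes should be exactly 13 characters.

Answer: |young        |
|computer     |
|angry line is|
|you    window|
|support      |
|cherry   draw|
|rock book    |

Derivation:
Line 1: ['young'] (min_width=5, slack=8)
Line 2: ['computer'] (min_width=8, slack=5)
Line 3: ['angry', 'line', 'is'] (min_width=13, slack=0)
Line 4: ['you', 'window'] (min_width=10, slack=3)
Line 5: ['support'] (min_width=7, slack=6)
Line 6: ['cherry', 'draw'] (min_width=11, slack=2)
Line 7: ['rock', 'book'] (min_width=9, slack=4)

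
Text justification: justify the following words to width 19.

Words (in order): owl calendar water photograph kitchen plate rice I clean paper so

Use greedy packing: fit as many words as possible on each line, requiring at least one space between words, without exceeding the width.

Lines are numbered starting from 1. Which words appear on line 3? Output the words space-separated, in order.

Line 1: ['owl', 'calendar', 'water'] (min_width=18, slack=1)
Line 2: ['photograph', 'kitchen'] (min_width=18, slack=1)
Line 3: ['plate', 'rice', 'I', 'clean'] (min_width=18, slack=1)
Line 4: ['paper', 'so'] (min_width=8, slack=11)

Answer: plate rice I clean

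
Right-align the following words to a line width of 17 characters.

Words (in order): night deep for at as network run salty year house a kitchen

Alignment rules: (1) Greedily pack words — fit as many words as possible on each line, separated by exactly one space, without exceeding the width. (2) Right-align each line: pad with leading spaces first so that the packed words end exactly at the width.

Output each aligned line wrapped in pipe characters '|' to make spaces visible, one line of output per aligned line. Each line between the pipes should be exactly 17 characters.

Line 1: ['night', 'deep', 'for', 'at'] (min_width=17, slack=0)
Line 2: ['as', 'network', 'run'] (min_width=14, slack=3)
Line 3: ['salty', 'year', 'house'] (min_width=16, slack=1)
Line 4: ['a', 'kitchen'] (min_width=9, slack=8)

Answer: |night deep for at|
|   as network run|
| salty year house|
|        a kitchen|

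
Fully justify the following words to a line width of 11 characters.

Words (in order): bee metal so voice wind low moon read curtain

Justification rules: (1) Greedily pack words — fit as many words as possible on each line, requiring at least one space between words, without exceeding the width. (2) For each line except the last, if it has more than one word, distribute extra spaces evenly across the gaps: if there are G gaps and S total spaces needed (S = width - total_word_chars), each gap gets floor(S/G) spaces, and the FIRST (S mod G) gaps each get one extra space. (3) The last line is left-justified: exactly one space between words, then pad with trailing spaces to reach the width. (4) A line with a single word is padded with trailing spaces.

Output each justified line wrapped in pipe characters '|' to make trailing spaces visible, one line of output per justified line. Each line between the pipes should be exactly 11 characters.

Line 1: ['bee', 'metal'] (min_width=9, slack=2)
Line 2: ['so', 'voice'] (min_width=8, slack=3)
Line 3: ['wind', 'low'] (min_width=8, slack=3)
Line 4: ['moon', 'read'] (min_width=9, slack=2)
Line 5: ['curtain'] (min_width=7, slack=4)

Answer: |bee   metal|
|so    voice|
|wind    low|
|moon   read|
|curtain    |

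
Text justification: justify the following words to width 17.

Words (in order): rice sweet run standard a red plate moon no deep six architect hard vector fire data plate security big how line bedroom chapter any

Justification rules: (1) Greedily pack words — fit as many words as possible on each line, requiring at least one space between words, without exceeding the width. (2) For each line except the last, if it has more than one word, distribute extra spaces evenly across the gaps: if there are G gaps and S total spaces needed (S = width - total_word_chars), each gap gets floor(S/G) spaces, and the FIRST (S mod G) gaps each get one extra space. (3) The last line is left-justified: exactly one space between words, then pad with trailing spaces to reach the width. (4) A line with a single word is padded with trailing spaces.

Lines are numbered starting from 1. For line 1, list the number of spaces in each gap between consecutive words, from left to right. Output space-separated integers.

Line 1: ['rice', 'sweet', 'run'] (min_width=14, slack=3)
Line 2: ['standard', 'a', 'red'] (min_width=14, slack=3)
Line 3: ['plate', 'moon', 'no'] (min_width=13, slack=4)
Line 4: ['deep', 'six'] (min_width=8, slack=9)
Line 5: ['architect', 'hard'] (min_width=14, slack=3)
Line 6: ['vector', 'fire', 'data'] (min_width=16, slack=1)
Line 7: ['plate', 'security'] (min_width=14, slack=3)
Line 8: ['big', 'how', 'line'] (min_width=12, slack=5)
Line 9: ['bedroom', 'chapter'] (min_width=15, slack=2)
Line 10: ['any'] (min_width=3, slack=14)

Answer: 3 2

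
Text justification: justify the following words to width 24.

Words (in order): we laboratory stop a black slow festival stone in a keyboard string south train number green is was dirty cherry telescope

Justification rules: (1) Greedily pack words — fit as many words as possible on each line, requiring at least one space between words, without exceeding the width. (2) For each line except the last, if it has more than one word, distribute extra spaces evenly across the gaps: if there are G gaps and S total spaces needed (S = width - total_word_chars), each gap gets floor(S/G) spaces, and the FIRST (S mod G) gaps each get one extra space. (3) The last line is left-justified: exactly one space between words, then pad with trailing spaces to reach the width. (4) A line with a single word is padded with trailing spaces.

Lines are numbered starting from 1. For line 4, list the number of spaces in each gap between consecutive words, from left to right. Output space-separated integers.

Line 1: ['we', 'laboratory', 'stop', 'a'] (min_width=20, slack=4)
Line 2: ['black', 'slow', 'festival'] (min_width=19, slack=5)
Line 3: ['stone', 'in', 'a', 'keyboard'] (min_width=19, slack=5)
Line 4: ['string', 'south', 'train'] (min_width=18, slack=6)
Line 5: ['number', 'green', 'is', 'was'] (min_width=19, slack=5)
Line 6: ['dirty', 'cherry', 'telescope'] (min_width=22, slack=2)

Answer: 4 4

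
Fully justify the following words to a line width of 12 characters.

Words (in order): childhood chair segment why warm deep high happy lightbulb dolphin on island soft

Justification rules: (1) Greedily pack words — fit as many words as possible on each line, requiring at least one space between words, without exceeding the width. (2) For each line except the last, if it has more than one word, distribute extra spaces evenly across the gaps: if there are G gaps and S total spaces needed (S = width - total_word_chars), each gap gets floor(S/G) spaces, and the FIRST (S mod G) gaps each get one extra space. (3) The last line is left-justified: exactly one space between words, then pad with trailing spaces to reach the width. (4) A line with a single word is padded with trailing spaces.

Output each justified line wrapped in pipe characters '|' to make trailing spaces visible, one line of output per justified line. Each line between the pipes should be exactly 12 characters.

Line 1: ['childhood'] (min_width=9, slack=3)
Line 2: ['chair'] (min_width=5, slack=7)
Line 3: ['segment', 'why'] (min_width=11, slack=1)
Line 4: ['warm', 'deep'] (min_width=9, slack=3)
Line 5: ['high', 'happy'] (min_width=10, slack=2)
Line 6: ['lightbulb'] (min_width=9, slack=3)
Line 7: ['dolphin', 'on'] (min_width=10, slack=2)
Line 8: ['island', 'soft'] (min_width=11, slack=1)

Answer: |childhood   |
|chair       |
|segment  why|
|warm    deep|
|high   happy|
|lightbulb   |
|dolphin   on|
|island soft |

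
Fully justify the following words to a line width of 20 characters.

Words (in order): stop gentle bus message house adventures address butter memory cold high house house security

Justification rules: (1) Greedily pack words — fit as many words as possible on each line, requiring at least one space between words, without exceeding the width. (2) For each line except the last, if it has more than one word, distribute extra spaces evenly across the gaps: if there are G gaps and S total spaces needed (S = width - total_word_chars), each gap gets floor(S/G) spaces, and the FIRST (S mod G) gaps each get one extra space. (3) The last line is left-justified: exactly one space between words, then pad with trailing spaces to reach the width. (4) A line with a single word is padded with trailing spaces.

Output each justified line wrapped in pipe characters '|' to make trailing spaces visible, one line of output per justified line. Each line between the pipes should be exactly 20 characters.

Line 1: ['stop', 'gentle', 'bus'] (min_width=15, slack=5)
Line 2: ['message', 'house'] (min_width=13, slack=7)
Line 3: ['adventures', 'address'] (min_width=18, slack=2)
Line 4: ['butter', 'memory', 'cold'] (min_width=18, slack=2)
Line 5: ['high', 'house', 'house'] (min_width=16, slack=4)
Line 6: ['security'] (min_width=8, slack=12)

Answer: |stop    gentle   bus|
|message        house|
|adventures   address|
|butter  memory  cold|
|high   house   house|
|security            |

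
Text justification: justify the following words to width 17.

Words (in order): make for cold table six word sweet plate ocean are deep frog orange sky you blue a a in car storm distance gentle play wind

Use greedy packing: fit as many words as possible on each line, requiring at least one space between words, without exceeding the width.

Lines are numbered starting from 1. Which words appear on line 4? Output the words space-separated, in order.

Line 1: ['make', 'for', 'cold'] (min_width=13, slack=4)
Line 2: ['table', 'six', 'word'] (min_width=14, slack=3)
Line 3: ['sweet', 'plate', 'ocean'] (min_width=17, slack=0)
Line 4: ['are', 'deep', 'frog'] (min_width=13, slack=4)
Line 5: ['orange', 'sky', 'you'] (min_width=14, slack=3)
Line 6: ['blue', 'a', 'a', 'in', 'car'] (min_width=15, slack=2)
Line 7: ['storm', 'distance'] (min_width=14, slack=3)
Line 8: ['gentle', 'play', 'wind'] (min_width=16, slack=1)

Answer: are deep frog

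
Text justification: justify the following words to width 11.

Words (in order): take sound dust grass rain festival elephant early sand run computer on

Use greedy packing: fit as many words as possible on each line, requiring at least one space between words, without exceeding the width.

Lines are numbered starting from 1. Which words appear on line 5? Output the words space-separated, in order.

Answer: elephant

Derivation:
Line 1: ['take', 'sound'] (min_width=10, slack=1)
Line 2: ['dust', 'grass'] (min_width=10, slack=1)
Line 3: ['rain'] (min_width=4, slack=7)
Line 4: ['festival'] (min_width=8, slack=3)
Line 5: ['elephant'] (min_width=8, slack=3)
Line 6: ['early', 'sand'] (min_width=10, slack=1)
Line 7: ['run'] (min_width=3, slack=8)
Line 8: ['computer', 'on'] (min_width=11, slack=0)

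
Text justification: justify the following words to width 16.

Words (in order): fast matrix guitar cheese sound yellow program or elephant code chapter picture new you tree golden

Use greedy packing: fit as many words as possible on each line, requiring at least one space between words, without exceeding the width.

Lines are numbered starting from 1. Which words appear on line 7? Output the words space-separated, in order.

Answer: new you tree

Derivation:
Line 1: ['fast', 'matrix'] (min_width=11, slack=5)
Line 2: ['guitar', 'cheese'] (min_width=13, slack=3)
Line 3: ['sound', 'yellow'] (min_width=12, slack=4)
Line 4: ['program', 'or'] (min_width=10, slack=6)
Line 5: ['elephant', 'code'] (min_width=13, slack=3)
Line 6: ['chapter', 'picture'] (min_width=15, slack=1)
Line 7: ['new', 'you', 'tree'] (min_width=12, slack=4)
Line 8: ['golden'] (min_width=6, slack=10)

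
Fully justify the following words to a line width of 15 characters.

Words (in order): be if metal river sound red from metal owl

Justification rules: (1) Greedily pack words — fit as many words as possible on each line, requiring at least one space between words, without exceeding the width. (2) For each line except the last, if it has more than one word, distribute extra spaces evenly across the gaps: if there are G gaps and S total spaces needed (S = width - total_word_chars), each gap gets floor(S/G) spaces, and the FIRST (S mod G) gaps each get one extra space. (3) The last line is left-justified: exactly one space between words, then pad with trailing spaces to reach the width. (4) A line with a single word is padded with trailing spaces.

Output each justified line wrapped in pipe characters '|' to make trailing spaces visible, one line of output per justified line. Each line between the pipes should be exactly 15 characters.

Line 1: ['be', 'if', 'metal'] (min_width=11, slack=4)
Line 2: ['river', 'sound', 'red'] (min_width=15, slack=0)
Line 3: ['from', 'metal', 'owl'] (min_width=14, slack=1)

Answer: |be   if   metal|
|river sound red|
|from metal owl |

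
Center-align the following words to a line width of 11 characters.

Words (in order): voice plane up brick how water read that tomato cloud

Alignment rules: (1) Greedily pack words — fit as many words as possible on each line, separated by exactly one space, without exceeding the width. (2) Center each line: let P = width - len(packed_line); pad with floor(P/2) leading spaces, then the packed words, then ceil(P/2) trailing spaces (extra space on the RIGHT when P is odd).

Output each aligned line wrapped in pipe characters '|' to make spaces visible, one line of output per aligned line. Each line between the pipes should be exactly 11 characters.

Line 1: ['voice', 'plane'] (min_width=11, slack=0)
Line 2: ['up', 'brick'] (min_width=8, slack=3)
Line 3: ['how', 'water'] (min_width=9, slack=2)
Line 4: ['read', 'that'] (min_width=9, slack=2)
Line 5: ['tomato'] (min_width=6, slack=5)
Line 6: ['cloud'] (min_width=5, slack=6)

Answer: |voice plane|
| up brick  |
| how water |
| read that |
|  tomato   |
|   cloud   |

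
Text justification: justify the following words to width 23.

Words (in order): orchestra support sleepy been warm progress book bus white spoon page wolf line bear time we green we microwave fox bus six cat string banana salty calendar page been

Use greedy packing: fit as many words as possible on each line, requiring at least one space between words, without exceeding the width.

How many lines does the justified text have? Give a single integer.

Answer: 8

Derivation:
Line 1: ['orchestra', 'support'] (min_width=17, slack=6)
Line 2: ['sleepy', 'been', 'warm'] (min_width=16, slack=7)
Line 3: ['progress', 'book', 'bus', 'white'] (min_width=23, slack=0)
Line 4: ['spoon', 'page', 'wolf', 'line'] (min_width=20, slack=3)
Line 5: ['bear', 'time', 'we', 'green', 'we'] (min_width=21, slack=2)
Line 6: ['microwave', 'fox', 'bus', 'six'] (min_width=21, slack=2)
Line 7: ['cat', 'string', 'banana', 'salty'] (min_width=23, slack=0)
Line 8: ['calendar', 'page', 'been'] (min_width=18, slack=5)
Total lines: 8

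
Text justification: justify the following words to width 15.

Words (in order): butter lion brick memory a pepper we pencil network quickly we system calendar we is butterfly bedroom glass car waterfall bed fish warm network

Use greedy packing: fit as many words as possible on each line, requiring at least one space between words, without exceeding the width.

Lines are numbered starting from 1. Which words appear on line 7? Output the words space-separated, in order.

Line 1: ['butter', 'lion'] (min_width=11, slack=4)
Line 2: ['brick', 'memory', 'a'] (min_width=14, slack=1)
Line 3: ['pepper', 'we'] (min_width=9, slack=6)
Line 4: ['pencil', 'network'] (min_width=14, slack=1)
Line 5: ['quickly', 'we'] (min_width=10, slack=5)
Line 6: ['system', 'calendar'] (min_width=15, slack=0)
Line 7: ['we', 'is', 'butterfly'] (min_width=15, slack=0)
Line 8: ['bedroom', 'glass'] (min_width=13, slack=2)
Line 9: ['car', 'waterfall'] (min_width=13, slack=2)
Line 10: ['bed', 'fish', 'warm'] (min_width=13, slack=2)
Line 11: ['network'] (min_width=7, slack=8)

Answer: we is butterfly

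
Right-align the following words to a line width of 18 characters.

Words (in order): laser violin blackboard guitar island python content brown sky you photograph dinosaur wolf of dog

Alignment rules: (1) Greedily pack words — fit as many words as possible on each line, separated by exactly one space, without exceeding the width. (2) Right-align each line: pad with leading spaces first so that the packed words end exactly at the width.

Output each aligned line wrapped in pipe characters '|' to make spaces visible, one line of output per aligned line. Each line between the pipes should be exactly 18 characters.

Answer: |      laser violin|
| blackboard guitar|
|     island python|
| content brown sky|
|    you photograph|
|  dinosaur wolf of|
|               dog|

Derivation:
Line 1: ['laser', 'violin'] (min_width=12, slack=6)
Line 2: ['blackboard', 'guitar'] (min_width=17, slack=1)
Line 3: ['island', 'python'] (min_width=13, slack=5)
Line 4: ['content', 'brown', 'sky'] (min_width=17, slack=1)
Line 5: ['you', 'photograph'] (min_width=14, slack=4)
Line 6: ['dinosaur', 'wolf', 'of'] (min_width=16, slack=2)
Line 7: ['dog'] (min_width=3, slack=15)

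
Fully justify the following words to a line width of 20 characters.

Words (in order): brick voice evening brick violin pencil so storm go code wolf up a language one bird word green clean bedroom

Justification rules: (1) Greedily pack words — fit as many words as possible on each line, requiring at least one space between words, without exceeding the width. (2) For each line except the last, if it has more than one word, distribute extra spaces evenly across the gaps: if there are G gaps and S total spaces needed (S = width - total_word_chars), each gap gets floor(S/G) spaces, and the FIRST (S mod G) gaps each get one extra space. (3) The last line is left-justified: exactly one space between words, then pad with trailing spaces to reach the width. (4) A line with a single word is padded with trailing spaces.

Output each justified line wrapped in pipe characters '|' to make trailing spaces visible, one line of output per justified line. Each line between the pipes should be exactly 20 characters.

Answer: |brick  voice evening|
|brick  violin pencil|
|so   storm  go  code|
|wolf  up  a language|
|one  bird word green|
|clean bedroom       |

Derivation:
Line 1: ['brick', 'voice', 'evening'] (min_width=19, slack=1)
Line 2: ['brick', 'violin', 'pencil'] (min_width=19, slack=1)
Line 3: ['so', 'storm', 'go', 'code'] (min_width=16, slack=4)
Line 4: ['wolf', 'up', 'a', 'language'] (min_width=18, slack=2)
Line 5: ['one', 'bird', 'word', 'green'] (min_width=19, slack=1)
Line 6: ['clean', 'bedroom'] (min_width=13, slack=7)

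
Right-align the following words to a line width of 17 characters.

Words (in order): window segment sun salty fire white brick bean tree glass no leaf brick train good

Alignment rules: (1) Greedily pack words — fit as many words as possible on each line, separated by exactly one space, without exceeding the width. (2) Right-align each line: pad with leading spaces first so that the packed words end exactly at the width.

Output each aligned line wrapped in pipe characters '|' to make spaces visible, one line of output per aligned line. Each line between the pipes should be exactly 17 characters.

Answer: |   window segment|
|   sun salty fire|
| white brick bean|
|    tree glass no|
| leaf brick train|
|             good|

Derivation:
Line 1: ['window', 'segment'] (min_width=14, slack=3)
Line 2: ['sun', 'salty', 'fire'] (min_width=14, slack=3)
Line 3: ['white', 'brick', 'bean'] (min_width=16, slack=1)
Line 4: ['tree', 'glass', 'no'] (min_width=13, slack=4)
Line 5: ['leaf', 'brick', 'train'] (min_width=16, slack=1)
Line 6: ['good'] (min_width=4, slack=13)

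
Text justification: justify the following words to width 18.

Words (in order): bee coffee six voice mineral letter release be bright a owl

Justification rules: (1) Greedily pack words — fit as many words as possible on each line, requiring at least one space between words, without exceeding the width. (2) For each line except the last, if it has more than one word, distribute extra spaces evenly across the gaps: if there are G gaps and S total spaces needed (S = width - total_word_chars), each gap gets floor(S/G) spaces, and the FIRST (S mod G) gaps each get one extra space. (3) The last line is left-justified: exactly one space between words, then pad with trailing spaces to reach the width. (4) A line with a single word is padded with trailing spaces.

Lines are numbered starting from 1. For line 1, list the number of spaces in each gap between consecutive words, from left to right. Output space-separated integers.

Answer: 3 3

Derivation:
Line 1: ['bee', 'coffee', 'six'] (min_width=14, slack=4)
Line 2: ['voice', 'mineral'] (min_width=13, slack=5)
Line 3: ['letter', 'release', 'be'] (min_width=17, slack=1)
Line 4: ['bright', 'a', 'owl'] (min_width=12, slack=6)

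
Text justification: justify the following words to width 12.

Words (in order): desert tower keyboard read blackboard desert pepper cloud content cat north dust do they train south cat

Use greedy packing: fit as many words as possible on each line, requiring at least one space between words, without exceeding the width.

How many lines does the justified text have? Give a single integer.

Line 1: ['desert', 'tower'] (min_width=12, slack=0)
Line 2: ['keyboard'] (min_width=8, slack=4)
Line 3: ['read'] (min_width=4, slack=8)
Line 4: ['blackboard'] (min_width=10, slack=2)
Line 5: ['desert'] (min_width=6, slack=6)
Line 6: ['pepper', 'cloud'] (min_width=12, slack=0)
Line 7: ['content', 'cat'] (min_width=11, slack=1)
Line 8: ['north', 'dust'] (min_width=10, slack=2)
Line 9: ['do', 'they'] (min_width=7, slack=5)
Line 10: ['train', 'south'] (min_width=11, slack=1)
Line 11: ['cat'] (min_width=3, slack=9)
Total lines: 11

Answer: 11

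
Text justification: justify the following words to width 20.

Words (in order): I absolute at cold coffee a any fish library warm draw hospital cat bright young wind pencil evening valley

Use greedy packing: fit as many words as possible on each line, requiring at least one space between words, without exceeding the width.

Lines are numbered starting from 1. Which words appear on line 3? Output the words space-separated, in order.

Answer: library warm draw

Derivation:
Line 1: ['I', 'absolute', 'at', 'cold'] (min_width=18, slack=2)
Line 2: ['coffee', 'a', 'any', 'fish'] (min_width=17, slack=3)
Line 3: ['library', 'warm', 'draw'] (min_width=17, slack=3)
Line 4: ['hospital', 'cat', 'bright'] (min_width=19, slack=1)
Line 5: ['young', 'wind', 'pencil'] (min_width=17, slack=3)
Line 6: ['evening', 'valley'] (min_width=14, slack=6)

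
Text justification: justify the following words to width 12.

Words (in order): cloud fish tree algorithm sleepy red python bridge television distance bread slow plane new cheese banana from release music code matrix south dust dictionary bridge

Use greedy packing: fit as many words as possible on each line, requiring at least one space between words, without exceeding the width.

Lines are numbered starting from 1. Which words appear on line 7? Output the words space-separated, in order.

Answer: television

Derivation:
Line 1: ['cloud', 'fish'] (min_width=10, slack=2)
Line 2: ['tree'] (min_width=4, slack=8)
Line 3: ['algorithm'] (min_width=9, slack=3)
Line 4: ['sleepy', 'red'] (min_width=10, slack=2)
Line 5: ['python'] (min_width=6, slack=6)
Line 6: ['bridge'] (min_width=6, slack=6)
Line 7: ['television'] (min_width=10, slack=2)
Line 8: ['distance'] (min_width=8, slack=4)
Line 9: ['bread', 'slow'] (min_width=10, slack=2)
Line 10: ['plane', 'new'] (min_width=9, slack=3)
Line 11: ['cheese'] (min_width=6, slack=6)
Line 12: ['banana', 'from'] (min_width=11, slack=1)
Line 13: ['release'] (min_width=7, slack=5)
Line 14: ['music', 'code'] (min_width=10, slack=2)
Line 15: ['matrix', 'south'] (min_width=12, slack=0)
Line 16: ['dust'] (min_width=4, slack=8)
Line 17: ['dictionary'] (min_width=10, slack=2)
Line 18: ['bridge'] (min_width=6, slack=6)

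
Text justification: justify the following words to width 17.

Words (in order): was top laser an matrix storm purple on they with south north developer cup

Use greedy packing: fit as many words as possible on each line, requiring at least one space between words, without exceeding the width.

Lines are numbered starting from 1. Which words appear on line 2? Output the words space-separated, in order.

Line 1: ['was', 'top', 'laser', 'an'] (min_width=16, slack=1)
Line 2: ['matrix', 'storm'] (min_width=12, slack=5)
Line 3: ['purple', 'on', 'they'] (min_width=14, slack=3)
Line 4: ['with', 'south', 'north'] (min_width=16, slack=1)
Line 5: ['developer', 'cup'] (min_width=13, slack=4)

Answer: matrix storm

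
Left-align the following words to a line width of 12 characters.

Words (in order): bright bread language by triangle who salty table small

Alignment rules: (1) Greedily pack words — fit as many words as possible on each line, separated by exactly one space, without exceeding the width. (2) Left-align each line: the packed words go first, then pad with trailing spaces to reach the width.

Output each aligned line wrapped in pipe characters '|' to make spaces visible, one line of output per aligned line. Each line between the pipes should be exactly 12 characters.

Line 1: ['bright', 'bread'] (min_width=12, slack=0)
Line 2: ['language', 'by'] (min_width=11, slack=1)
Line 3: ['triangle', 'who'] (min_width=12, slack=0)
Line 4: ['salty', 'table'] (min_width=11, slack=1)
Line 5: ['small'] (min_width=5, slack=7)

Answer: |bright bread|
|language by |
|triangle who|
|salty table |
|small       |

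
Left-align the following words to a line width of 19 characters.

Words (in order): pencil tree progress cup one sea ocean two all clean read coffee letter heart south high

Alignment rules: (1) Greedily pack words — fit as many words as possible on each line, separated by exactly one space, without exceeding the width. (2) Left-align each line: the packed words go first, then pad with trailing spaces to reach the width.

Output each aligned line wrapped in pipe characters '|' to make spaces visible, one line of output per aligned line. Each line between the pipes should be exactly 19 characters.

Answer: |pencil tree        |
|progress cup one   |
|sea ocean two all  |
|clean read coffee  |
|letter heart south |
|high               |

Derivation:
Line 1: ['pencil', 'tree'] (min_width=11, slack=8)
Line 2: ['progress', 'cup', 'one'] (min_width=16, slack=3)
Line 3: ['sea', 'ocean', 'two', 'all'] (min_width=17, slack=2)
Line 4: ['clean', 'read', 'coffee'] (min_width=17, slack=2)
Line 5: ['letter', 'heart', 'south'] (min_width=18, slack=1)
Line 6: ['high'] (min_width=4, slack=15)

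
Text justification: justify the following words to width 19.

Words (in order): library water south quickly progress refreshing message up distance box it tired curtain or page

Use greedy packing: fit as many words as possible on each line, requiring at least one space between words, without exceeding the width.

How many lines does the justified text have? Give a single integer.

Answer: 6

Derivation:
Line 1: ['library', 'water', 'south'] (min_width=19, slack=0)
Line 2: ['quickly', 'progress'] (min_width=16, slack=3)
Line 3: ['refreshing', 'message'] (min_width=18, slack=1)
Line 4: ['up', 'distance', 'box', 'it'] (min_width=18, slack=1)
Line 5: ['tired', 'curtain', 'or'] (min_width=16, slack=3)
Line 6: ['page'] (min_width=4, slack=15)
Total lines: 6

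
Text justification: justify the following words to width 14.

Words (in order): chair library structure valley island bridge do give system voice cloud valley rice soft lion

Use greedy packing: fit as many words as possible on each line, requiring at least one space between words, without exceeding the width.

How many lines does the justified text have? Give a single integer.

Answer: 7

Derivation:
Line 1: ['chair', 'library'] (min_width=13, slack=1)
Line 2: ['structure'] (min_width=9, slack=5)
Line 3: ['valley', 'island'] (min_width=13, slack=1)
Line 4: ['bridge', 'do', 'give'] (min_width=14, slack=0)
Line 5: ['system', 'voice'] (min_width=12, slack=2)
Line 6: ['cloud', 'valley'] (min_width=12, slack=2)
Line 7: ['rice', 'soft', 'lion'] (min_width=14, slack=0)
Total lines: 7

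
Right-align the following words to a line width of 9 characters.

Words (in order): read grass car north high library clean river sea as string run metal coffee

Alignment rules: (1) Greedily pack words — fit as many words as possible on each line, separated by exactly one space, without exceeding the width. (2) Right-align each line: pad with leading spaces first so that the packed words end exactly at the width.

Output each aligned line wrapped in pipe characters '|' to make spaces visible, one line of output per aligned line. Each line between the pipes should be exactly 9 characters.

Answer: |     read|
|grass car|
|    north|
|     high|
|  library|
|    clean|
|river sea|
|as string|
|run metal|
|   coffee|

Derivation:
Line 1: ['read'] (min_width=4, slack=5)
Line 2: ['grass', 'car'] (min_width=9, slack=0)
Line 3: ['north'] (min_width=5, slack=4)
Line 4: ['high'] (min_width=4, slack=5)
Line 5: ['library'] (min_width=7, slack=2)
Line 6: ['clean'] (min_width=5, slack=4)
Line 7: ['river', 'sea'] (min_width=9, slack=0)
Line 8: ['as', 'string'] (min_width=9, slack=0)
Line 9: ['run', 'metal'] (min_width=9, slack=0)
Line 10: ['coffee'] (min_width=6, slack=3)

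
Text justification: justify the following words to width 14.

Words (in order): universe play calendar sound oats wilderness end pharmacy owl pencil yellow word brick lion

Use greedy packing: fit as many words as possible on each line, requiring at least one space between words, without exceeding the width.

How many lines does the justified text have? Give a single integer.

Line 1: ['universe', 'play'] (min_width=13, slack=1)
Line 2: ['calendar', 'sound'] (min_width=14, slack=0)
Line 3: ['oats'] (min_width=4, slack=10)
Line 4: ['wilderness', 'end'] (min_width=14, slack=0)
Line 5: ['pharmacy', 'owl'] (min_width=12, slack=2)
Line 6: ['pencil', 'yellow'] (min_width=13, slack=1)
Line 7: ['word', 'brick'] (min_width=10, slack=4)
Line 8: ['lion'] (min_width=4, slack=10)
Total lines: 8

Answer: 8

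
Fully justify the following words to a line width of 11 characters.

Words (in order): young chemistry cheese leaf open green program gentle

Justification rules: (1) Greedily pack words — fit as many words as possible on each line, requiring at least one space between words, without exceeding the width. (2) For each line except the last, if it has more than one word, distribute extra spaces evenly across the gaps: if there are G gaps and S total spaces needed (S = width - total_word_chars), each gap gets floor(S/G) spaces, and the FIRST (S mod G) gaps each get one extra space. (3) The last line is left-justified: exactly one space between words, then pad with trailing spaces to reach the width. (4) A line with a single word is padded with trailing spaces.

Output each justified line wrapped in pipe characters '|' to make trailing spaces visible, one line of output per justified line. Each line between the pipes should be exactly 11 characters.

Answer: |young      |
|chemistry  |
|cheese leaf|
|open  green|
|program    |
|gentle     |

Derivation:
Line 1: ['young'] (min_width=5, slack=6)
Line 2: ['chemistry'] (min_width=9, slack=2)
Line 3: ['cheese', 'leaf'] (min_width=11, slack=0)
Line 4: ['open', 'green'] (min_width=10, slack=1)
Line 5: ['program'] (min_width=7, slack=4)
Line 6: ['gentle'] (min_width=6, slack=5)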